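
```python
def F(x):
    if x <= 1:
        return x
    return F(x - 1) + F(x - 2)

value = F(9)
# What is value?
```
Call trace (a repeated sub-call is expanded the first time; later identical calls just restate its return value):
F(x=9)
  F(x=8)
    F(x=7)
      F(x=6)
        F(x=5)
          F(x=4)
            F(x=3)
              F(x=2)
                F(x=1)
                -> return 1
                F(x=0)
                -> return 0
              -> return 1
              F(x=1)
              -> return 1
            -> return 2
            F(x=2) -> return 1  (same call as traced above)
          -> return 3
          F(x=3) -> return 2  (same call as traced above)
        -> return 5
        F(x=4) -> return 3  (same call as traced above)
      -> return 8
      F(x=5) -> return 5  (same call as traced above)
    -> return 13
    F(x=6) -> return 8  (same call as traced above)
  -> return 21
  F(x=7) -> return 13  (same call as traced above)
-> return 34

Final answer: 34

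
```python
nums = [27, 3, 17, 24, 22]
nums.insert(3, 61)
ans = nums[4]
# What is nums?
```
Trace:
  nums=[27, 3, 17, 24, 22]
  nums=[27, 3, 17, 61, 24, 22]
  nums=[27, 3, 17, 61, 24, 22], ans=24

Final answer: [27, 3, 17, 61, 24, 22]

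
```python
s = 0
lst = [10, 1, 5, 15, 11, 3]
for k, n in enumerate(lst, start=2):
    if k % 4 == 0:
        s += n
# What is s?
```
Trace:
  s=0
  s=0, k=2, n=10
  s=0, k=3, n=1
  s=5, k=4, n=5
  s=5, k=5, n=15
  s=5, k=6, n=11
  s=5, k=7, n=3

Final answer: 5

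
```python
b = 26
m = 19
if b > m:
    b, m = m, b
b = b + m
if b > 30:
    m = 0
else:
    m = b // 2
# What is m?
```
Trace:
  b=26
  b=26, m=19
  b=19, m=26
  b=45, m=26
  b=45, m=0

Final answer: 0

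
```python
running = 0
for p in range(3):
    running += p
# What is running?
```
Trace:
  running=0
  running=0, p=0
  running=1, p=1
  running=3, p=2

Final answer: 3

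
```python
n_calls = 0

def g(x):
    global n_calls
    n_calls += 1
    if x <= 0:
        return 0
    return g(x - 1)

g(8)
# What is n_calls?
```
Call trace:
g(x=8)
  g(x=7)
    g(x=6)
      g(x=5)
        g(x=4)
          g(x=3)
            g(x=2)
              g(x=1)
                g(x=0)
                -> return 0
              -> return 0
            -> return 0
          -> return 0
        -> return 0
      -> return 0
    -> return 0
  -> return 0
-> return 0

n_calls is incremented once per call. g is entered once for each x = 8, 7, 6, 5, 4, 3, 2, 1, 0 (the x <= 0 call returns without recursing), i.e. 8 + 1 calls.
n_calls = 9

Final answer: 9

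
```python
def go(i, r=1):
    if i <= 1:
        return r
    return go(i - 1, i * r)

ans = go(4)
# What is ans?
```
Call trace:
go(i=4, r=1)
  go(i=3, r=4)
    go(i=2, r=12)
      go(i=1, r=24)
      -> return 24
    -> return 24
  -> return 24
-> return 24

Final answer: 24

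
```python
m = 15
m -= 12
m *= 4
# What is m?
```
Trace:
  m=15
  m=3
  m=12

Final answer: 12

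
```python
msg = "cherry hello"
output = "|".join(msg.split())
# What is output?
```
Trace:
  msg='cherry hello'
  msg='cherry hello', output='cherry|hello'

Final answer: 'cherry|hello'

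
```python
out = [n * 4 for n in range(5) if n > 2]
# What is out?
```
Trace:
  n=0
  n=1
  n=2
  n=3
  n=4
  out=[12, 16]

Final answer: [12, 16]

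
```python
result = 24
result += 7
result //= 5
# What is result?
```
Trace:
  result=24
  result=31
  result=6

Final answer: 6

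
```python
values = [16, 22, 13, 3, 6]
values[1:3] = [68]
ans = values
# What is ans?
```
Trace:
  values=[16, 22, 13, 3, 6]
  values=[16, 68, 3, 6]
  values=[16, 68, 3, 6], ans=[16, 68, 3, 6]

Final answer: [16, 68, 3, 6]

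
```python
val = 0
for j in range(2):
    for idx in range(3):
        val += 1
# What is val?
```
Trace:
  val=0
  val=1, j=0, idx=0
  val=2, j=0, idx=1
  val=3, j=0, idx=2
  val=4, j=1, idx=0
  val=5, j=1, idx=1
  val=6, j=1, idx=2

Final answer: 6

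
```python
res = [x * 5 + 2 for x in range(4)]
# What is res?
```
Trace:
  x=0
  x=1
  x=2
  x=3
  res=[2, 7, 12, 17]

Final answer: [2, 7, 12, 17]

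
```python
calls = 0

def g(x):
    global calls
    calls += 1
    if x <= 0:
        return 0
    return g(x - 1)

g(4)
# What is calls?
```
Call trace:
g(x=4)
  g(x=3)
    g(x=2)
      g(x=1)
        g(x=0)
        -> return 0
      -> return 0
    -> return 0
  -> return 0
-> return 0

calls is incremented once per call. g is entered once for each x = 4, 3, 2, 1, 0 (the x <= 0 call returns without recursing), i.e. 4 + 1 calls.
calls = 5

Final answer: 5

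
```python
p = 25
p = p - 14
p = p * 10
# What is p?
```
Trace:
  p=25
  p=11
  p=110

Final answer: 110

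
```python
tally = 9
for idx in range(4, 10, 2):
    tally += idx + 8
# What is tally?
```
Trace:
  tally=9
  tally=21, idx=4
  tally=35, idx=6
  tally=51, idx=8

Final answer: 51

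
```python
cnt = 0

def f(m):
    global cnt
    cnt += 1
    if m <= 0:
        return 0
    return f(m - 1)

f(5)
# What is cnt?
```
Call trace:
f(m=5)
  f(m=4)
    f(m=3)
      f(m=2)
        f(m=1)
          f(m=0)
          -> return 0
        -> return 0
      -> return 0
    -> return 0
  -> return 0
-> return 0

cnt is incremented once per call. f is entered once for each m = 5, 4, 3, 2, 1, 0 (the m <= 0 call returns without recursing), i.e. 5 + 1 calls.
cnt = 6

Final answer: 6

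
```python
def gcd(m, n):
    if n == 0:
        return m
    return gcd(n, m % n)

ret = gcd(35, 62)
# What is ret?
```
Call trace:
gcd(m=35, n=62)
  gcd(m=62, n=35)
    gcd(m=35, n=27)
      gcd(m=27, n=8)
        gcd(m=8, n=3)
          gcd(m=3, n=2)
            gcd(m=2, n=1)
              gcd(m=1, n=0)
              -> return 1
            -> return 1
          -> return 1
        -> return 1
      -> return 1
    -> return 1
  -> return 1
-> return 1

Final answer: 1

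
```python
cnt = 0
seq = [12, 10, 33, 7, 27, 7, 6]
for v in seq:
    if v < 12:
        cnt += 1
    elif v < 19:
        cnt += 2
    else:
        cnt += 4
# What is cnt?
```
Trace:
  cnt=0
  cnt=2, v=12
  cnt=3, v=10
  cnt=7, v=33
  cnt=8, v=7
  cnt=12, v=27
  cnt=13, v=7
  cnt=14, v=6

Final answer: 14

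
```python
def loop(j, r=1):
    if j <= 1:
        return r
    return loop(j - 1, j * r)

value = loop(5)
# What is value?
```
Call trace:
loop(j=5, r=1)
  loop(j=4, r=5)
    loop(j=3, r=20)
      loop(j=2, r=60)
        loop(j=1, r=120)
        -> return 120
      -> return 120
    -> return 120
  -> return 120
-> return 120

Final answer: 120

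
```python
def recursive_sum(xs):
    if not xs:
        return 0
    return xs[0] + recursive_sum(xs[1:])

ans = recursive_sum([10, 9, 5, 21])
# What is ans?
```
Call trace:
recursive_sum(xs=[10, 9, 5, 21])
  recursive_sum(xs=[9, 5, 21])
    recursive_sum(xs=[5, 21])
      recursive_sum(xs=[21])
        recursive_sum(xs=[])
        -> return 0
      -> return 21
    -> return 26
  -> return 35
-> return 45

Final answer: 45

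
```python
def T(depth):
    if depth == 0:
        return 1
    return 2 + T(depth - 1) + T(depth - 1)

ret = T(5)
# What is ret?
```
Call trace (a repeated sub-call is expanded the first time; later identical calls just restate its return value):
T(depth=5)
  T(depth=4)
    T(depth=3)
      T(depth=2)
        T(depth=1)
          T(depth=0)
          -> return 1
          T(depth=0)
          -> return 1
        -> return 4
        T(depth=1) -> return 4  (same call as traced above)
      -> return 10
      T(depth=2) -> return 10  (same call as traced above)
    -> return 22
    T(depth=3) -> return 22  (same call as traced above)
  -> return 46
  T(depth=4) -> return 46  (same call as traced above)
-> return 94

Final answer: 94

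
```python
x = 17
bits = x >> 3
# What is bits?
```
Trace:
  x=17
  x=17, bits=2

Final answer: 2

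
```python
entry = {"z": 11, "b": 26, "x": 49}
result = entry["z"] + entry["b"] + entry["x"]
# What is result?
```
Trace:
  entry={'z': 11, 'b': 26, 'x': 49}
  entry={'z': 11, 'b': 26, 'x': 49}, result=86

Final answer: 86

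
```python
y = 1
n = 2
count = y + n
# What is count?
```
Trace:
  y=1
  y=1, n=2
  y=1, n=2, count=3

Final answer: 3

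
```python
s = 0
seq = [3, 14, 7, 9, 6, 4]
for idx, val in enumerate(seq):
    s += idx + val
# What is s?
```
Trace:
  s=0
  s=3, idx=0, val=3
  s=18, idx=1, val=14
  s=27, idx=2, val=7
  s=39, idx=3, val=9
  s=49, idx=4, val=6
  s=58, idx=5, val=4

Final answer: 58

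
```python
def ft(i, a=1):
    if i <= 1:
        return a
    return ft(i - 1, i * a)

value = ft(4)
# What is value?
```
Call trace:
ft(i=4, a=1)
  ft(i=3, a=4)
    ft(i=2, a=12)
      ft(i=1, a=24)
      -> return 24
    -> return 24
  -> return 24
-> return 24

Final answer: 24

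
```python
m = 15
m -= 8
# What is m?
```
Trace:
  m=15
  m=7

Final answer: 7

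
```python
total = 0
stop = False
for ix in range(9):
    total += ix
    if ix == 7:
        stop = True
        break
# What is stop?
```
Trace:
  total=0
  total=0, stop=False
  total=0, stop=False, ix=0
  total=1, stop=False, ix=1
  total=3, stop=False, ix=2
  total=6, stop=False, ix=3
  total=10, stop=False, ix=4
  total=15, stop=False, ix=5
  total=21, stop=False, ix=6
  total=28, stop=True, ix=7

Final answer: True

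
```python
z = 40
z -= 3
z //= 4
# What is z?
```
Trace:
  z=40
  z=37
  z=9

Final answer: 9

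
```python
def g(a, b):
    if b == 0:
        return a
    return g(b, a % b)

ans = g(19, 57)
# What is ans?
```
Call trace:
g(a=19, b=57)
  g(a=57, b=19)
    g(a=19, b=0)
    -> return 19
  -> return 19
-> return 19

Final answer: 19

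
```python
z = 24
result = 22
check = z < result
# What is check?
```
Trace:
  z=24
  z=24, result=22
  z=24, result=22, check=False

Final answer: False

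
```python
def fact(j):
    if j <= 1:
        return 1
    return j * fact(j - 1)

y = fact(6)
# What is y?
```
Call trace:
fact(j=6)
  fact(j=5)
    fact(j=4)
      fact(j=3)
        fact(j=2)
          fact(j=1)
          -> return 1
        -> return 2
      -> return 6
    -> return 24
  -> return 120
-> return 720

Final answer: 720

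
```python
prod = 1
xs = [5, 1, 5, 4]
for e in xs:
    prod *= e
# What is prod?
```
Trace:
  prod=1
  prod=5, e=5
  prod=5, e=1
  prod=25, e=5
  prod=100, e=4

Final answer: 100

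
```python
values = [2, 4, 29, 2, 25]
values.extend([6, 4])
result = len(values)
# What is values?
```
Trace:
  values=[2, 4, 29, 2, 25]
  values=[2, 4, 29, 2, 25, 6, 4]
  values=[2, 4, 29, 2, 25, 6, 4], result=7

Final answer: [2, 4, 29, 2, 25, 6, 4]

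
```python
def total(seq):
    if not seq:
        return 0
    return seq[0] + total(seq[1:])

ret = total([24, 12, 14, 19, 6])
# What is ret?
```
Call trace:
total(seq=[24, 12, 14, 19, 6])
  total(seq=[12, 14, 19, 6])
    total(seq=[14, 19, 6])
      total(seq=[19, 6])
        total(seq=[6])
          total(seq=[])
          -> return 0
        -> return 6
      -> return 25
    -> return 39
  -> return 51
-> return 75

Final answer: 75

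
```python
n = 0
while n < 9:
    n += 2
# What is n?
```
Trace:
  n=0
  n=2
  n=4
  n=6
  n=8
  n=10

Final answer: 10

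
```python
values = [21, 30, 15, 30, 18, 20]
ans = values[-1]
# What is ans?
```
Trace:
  values=[21, 30, 15, 30, 18, 20]
  values=[21, 30, 15, 30, 18, 20], ans=20

Final answer: 20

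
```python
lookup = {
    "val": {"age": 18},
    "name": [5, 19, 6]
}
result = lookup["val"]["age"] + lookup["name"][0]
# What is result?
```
Trace:
  lookup={'val': {'age': 18}, 'name': [5, 19, 6]}
  lookup={'val': {'age': 18}, 'name': [5, 19, 6]}, result=23

Final answer: 23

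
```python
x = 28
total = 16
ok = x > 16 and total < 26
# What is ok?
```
Trace:
  x=28
  x=28, total=16
  x=28, total=16, ok=True

Final answer: True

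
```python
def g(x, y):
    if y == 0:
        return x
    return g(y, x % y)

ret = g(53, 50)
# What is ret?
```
Call trace:
g(x=53, y=50)
  g(x=50, y=3)
    g(x=3, y=2)
      g(x=2, y=1)
        g(x=1, y=0)
        -> return 1
      -> return 1
    -> return 1
  -> return 1
-> return 1

Final answer: 1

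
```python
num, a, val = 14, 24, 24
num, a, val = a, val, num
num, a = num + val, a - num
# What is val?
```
Trace:
  num=14, a=24, val=24
  num=24, a=24, val=14
  num=38, a=0, val=14

Final answer: 14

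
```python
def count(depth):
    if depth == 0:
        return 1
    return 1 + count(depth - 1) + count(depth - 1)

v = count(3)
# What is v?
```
Call trace (a repeated sub-call is expanded the first time; later identical calls just restate its return value):
count(depth=3)
  count(depth=2)
    count(depth=1)
      count(depth=0)
      -> return 1
      count(depth=0)
      -> return 1
    -> return 3
    count(depth=1) -> return 3  (same call as traced above)
  -> return 7
  count(depth=2) -> return 7  (same call as traced above)
-> return 15

Final answer: 15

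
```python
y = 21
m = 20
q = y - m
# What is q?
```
Trace:
  y=21
  y=21, m=20
  y=21, m=20, q=1

Final answer: 1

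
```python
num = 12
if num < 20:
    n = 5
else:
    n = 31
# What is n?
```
Trace:
  num=12
  num=12, n=5

Final answer: 5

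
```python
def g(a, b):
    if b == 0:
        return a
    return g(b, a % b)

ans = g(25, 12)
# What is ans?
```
Call trace:
g(a=25, b=12)
  g(a=12, b=1)
    g(a=1, b=0)
    -> return 1
  -> return 1
-> return 1

Final answer: 1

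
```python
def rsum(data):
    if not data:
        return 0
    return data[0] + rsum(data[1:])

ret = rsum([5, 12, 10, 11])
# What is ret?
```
Call trace:
rsum(data=[5, 12, 10, 11])
  rsum(data=[12, 10, 11])
    rsum(data=[10, 11])
      rsum(data=[11])
        rsum(data=[])
        -> return 0
      -> return 11
    -> return 21
  -> return 33
-> return 38

Final answer: 38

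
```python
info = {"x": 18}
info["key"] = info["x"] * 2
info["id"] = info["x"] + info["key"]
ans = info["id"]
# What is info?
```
Trace:
  info={'x': 18}
  info={'x': 18, 'key': 36}
  info={'x': 18, 'key': 36, 'id': 54}
  info={'x': 18, 'key': 36, 'id': 54}, ans=54

Final answer: {'x': 18, 'key': 36, 'id': 54}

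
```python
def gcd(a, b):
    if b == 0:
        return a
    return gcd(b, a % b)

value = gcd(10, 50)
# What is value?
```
Call trace:
gcd(a=10, b=50)
  gcd(a=50, b=10)
    gcd(a=10, b=0)
    -> return 10
  -> return 10
-> return 10

Final answer: 10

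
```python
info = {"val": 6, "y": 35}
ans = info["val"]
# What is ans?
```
Trace:
  info={'val': 6, 'y': 35}
  info={'val': 6, 'y': 35}, ans=6

Final answer: 6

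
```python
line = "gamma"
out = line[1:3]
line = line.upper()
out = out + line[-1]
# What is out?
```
Trace:
  line='gamma'
  line='gamma', out='am'
  line='GAMMA', out='am'
  line='GAMMA', out='amA'

Final answer: 'amA'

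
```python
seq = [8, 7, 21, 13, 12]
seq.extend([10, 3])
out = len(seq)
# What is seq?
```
Trace:
  seq=[8, 7, 21, 13, 12]
  seq=[8, 7, 21, 13, 12, 10, 3]
  seq=[8, 7, 21, 13, 12, 10, 3], out=7

Final answer: [8, 7, 21, 13, 12, 10, 3]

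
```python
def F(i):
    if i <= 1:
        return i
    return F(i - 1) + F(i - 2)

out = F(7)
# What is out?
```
Call trace (a repeated sub-call is expanded the first time; later identical calls just restate its return value):
F(i=7)
  F(i=6)
    F(i=5)
      F(i=4)
        F(i=3)
          F(i=2)
            F(i=1)
            -> return 1
            F(i=0)
            -> return 0
          -> return 1
          F(i=1)
          -> return 1
        -> return 2
        F(i=2) -> return 1  (same call as traced above)
      -> return 3
      F(i=3) -> return 2  (same call as traced above)
    -> return 5
    F(i=4) -> return 3  (same call as traced above)
  -> return 8
  F(i=5) -> return 5  (same call as traced above)
-> return 13

Final answer: 13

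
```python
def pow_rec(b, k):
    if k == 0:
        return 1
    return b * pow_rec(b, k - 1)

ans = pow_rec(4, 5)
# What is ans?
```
Call trace:
pow_rec(b=4, k=5)
  pow_rec(b=4, k=4)
    pow_rec(b=4, k=3)
      pow_rec(b=4, k=2)
        pow_rec(b=4, k=1)
          pow_rec(b=4, k=0)
          -> return 1
        -> return 4
      -> return 16
    -> return 64
  -> return 256
-> return 1024

Final answer: 1024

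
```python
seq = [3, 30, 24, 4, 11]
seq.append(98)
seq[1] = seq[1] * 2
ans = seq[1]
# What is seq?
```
Trace:
  seq=[3, 30, 24, 4, 11]
  seq=[3, 30, 24, 4, 11, 98]
  seq=[3, 60, 24, 4, 11, 98]
  seq=[3, 60, 24, 4, 11, 98], ans=60

Final answer: [3, 60, 24, 4, 11, 98]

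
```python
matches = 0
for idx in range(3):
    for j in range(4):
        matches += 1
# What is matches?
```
Trace:
  matches=0
  matches=1, idx=0, j=0
  matches=2, idx=0, j=1
  matches=3, idx=0, j=2
  matches=4, idx=0, j=3
  matches=5, idx=1, j=0
  matches=6, idx=1, j=1
  matches=7, idx=1, j=2
  matches=8, idx=1, j=3
  matches=9, idx=2, j=0
  matches=10, idx=2, j=1
  matches=11, idx=2, j=2
  matches=12, idx=2, j=3

Final answer: 12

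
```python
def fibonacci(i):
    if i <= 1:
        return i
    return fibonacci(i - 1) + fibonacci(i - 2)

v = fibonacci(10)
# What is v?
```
Call trace (a repeated sub-call is expanded the first time; later identical calls just restate its return value):
fibonacci(i=10)
  fibonacci(i=9)
    fibonacci(i=8)
      fibonacci(i=7)
        fibonacci(i=6)
          fibonacci(i=5)
            fibonacci(i=4)
              fibonacci(i=3)
                fibonacci(i=2)
                  fibonacci(i=1)
                  -> return 1
                  fibonacci(i=0)
                  -> return 0
                -> return 1
                fibonacci(i=1)
                -> return 1
              -> return 2
              fibonacci(i=2) -> return 1  (same call as traced above)
            -> return 3
            fibonacci(i=3) -> return 2  (same call as traced above)
          -> return 5
          fibonacci(i=4) -> return 3  (same call as traced above)
        -> return 8
        fibonacci(i=5) -> return 5  (same call as traced above)
      -> return 13
      fibonacci(i=6) -> return 8  (same call as traced above)
    -> return 21
    fibonacci(i=7) -> return 13  (same call as traced above)
  -> return 34
  fibonacci(i=8) -> return 21  (same call as traced above)
-> return 55

Final answer: 55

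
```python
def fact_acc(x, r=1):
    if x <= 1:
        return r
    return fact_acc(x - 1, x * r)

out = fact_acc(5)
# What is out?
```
Call trace:
fact_acc(x=5, r=1)
  fact_acc(x=4, r=5)
    fact_acc(x=3, r=20)
      fact_acc(x=2, r=60)
        fact_acc(x=1, r=120)
        -> return 120
      -> return 120
    -> return 120
  -> return 120
-> return 120

Final answer: 120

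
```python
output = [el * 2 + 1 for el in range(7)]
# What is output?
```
Trace:
  el=0
  el=1
  el=2
  el=3
  el=4
  el=5
  el=6
  output=[1, 3, 5, 7, 9, 11, 13]

Final answer: [1, 3, 5, 7, 9, 11, 13]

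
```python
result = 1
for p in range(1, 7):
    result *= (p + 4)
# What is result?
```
Trace:
  result=1
  result=5, p=1
  result=30, p=2
  result=210, p=3
  result=1680, p=4
  result=15120, p=5
  result=151200, p=6

Final answer: 151200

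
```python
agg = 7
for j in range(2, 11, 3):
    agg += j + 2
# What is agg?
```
Trace:
  agg=7
  agg=11, j=2
  agg=18, j=5
  agg=28, j=8

Final answer: 28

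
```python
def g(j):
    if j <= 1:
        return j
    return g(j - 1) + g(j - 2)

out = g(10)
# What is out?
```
Call trace (a repeated sub-call is expanded the first time; later identical calls just restate its return value):
g(j=10)
  g(j=9)
    g(j=8)
      g(j=7)
        g(j=6)
          g(j=5)
            g(j=4)
              g(j=3)
                g(j=2)
                  g(j=1)
                  -> return 1
                  g(j=0)
                  -> return 0
                -> return 1
                g(j=1)
                -> return 1
              -> return 2
              g(j=2) -> return 1  (same call as traced above)
            -> return 3
            g(j=3) -> return 2  (same call as traced above)
          -> return 5
          g(j=4) -> return 3  (same call as traced above)
        -> return 8
        g(j=5) -> return 5  (same call as traced above)
      -> return 13
      g(j=6) -> return 8  (same call as traced above)
    -> return 21
    g(j=7) -> return 13  (same call as traced above)
  -> return 34
  g(j=8) -> return 21  (same call as traced above)
-> return 55

Final answer: 55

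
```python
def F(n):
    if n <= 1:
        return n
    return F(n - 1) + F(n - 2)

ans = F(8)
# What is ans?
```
Call trace (a repeated sub-call is expanded the first time; later identical calls just restate its return value):
F(n=8)
  F(n=7)
    F(n=6)
      F(n=5)
        F(n=4)
          F(n=3)
            F(n=2)
              F(n=1)
              -> return 1
              F(n=0)
              -> return 0
            -> return 1
            F(n=1)
            -> return 1
          -> return 2
          F(n=2) -> return 1  (same call as traced above)
        -> return 3
        F(n=3) -> return 2  (same call as traced above)
      -> return 5
      F(n=4) -> return 3  (same call as traced above)
    -> return 8
    F(n=5) -> return 5  (same call as traced above)
  -> return 13
  F(n=6) -> return 8  (same call as traced above)
-> return 21

Final answer: 21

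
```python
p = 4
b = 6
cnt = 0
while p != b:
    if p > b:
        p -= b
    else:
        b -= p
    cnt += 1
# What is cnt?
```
Trace:
  p=4
  p=4, b=6
  p=4, b=6, cnt=0
  p=4, b=2, cnt=1
  p=2, b=2, cnt=2

Final answer: 2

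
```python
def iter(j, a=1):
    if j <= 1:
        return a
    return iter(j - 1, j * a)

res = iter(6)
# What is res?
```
Call trace:
iter(j=6, a=1)
  iter(j=5, a=6)
    iter(j=4, a=30)
      iter(j=3, a=120)
        iter(j=2, a=360)
          iter(j=1, a=720)
          -> return 720
        -> return 720
      -> return 720
    -> return 720
  -> return 720
-> return 720

Final answer: 720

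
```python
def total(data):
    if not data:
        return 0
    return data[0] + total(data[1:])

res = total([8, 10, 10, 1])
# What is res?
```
Call trace:
total(data=[8, 10, 10, 1])
  total(data=[10, 10, 1])
    total(data=[10, 1])
      total(data=[1])
        total(data=[])
        -> return 0
      -> return 1
    -> return 11
  -> return 21
-> return 29

Final answer: 29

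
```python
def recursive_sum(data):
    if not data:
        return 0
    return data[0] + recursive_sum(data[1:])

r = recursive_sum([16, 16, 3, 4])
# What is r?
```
Call trace:
recursive_sum(data=[16, 16, 3, 4])
  recursive_sum(data=[16, 3, 4])
    recursive_sum(data=[3, 4])
      recursive_sum(data=[4])
        recursive_sum(data=[])
        -> return 0
      -> return 4
    -> return 7
  -> return 23
-> return 39

Final answer: 39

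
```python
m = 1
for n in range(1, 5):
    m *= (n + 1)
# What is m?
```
Trace:
  m=1
  m=2, n=1
  m=6, n=2
  m=24, n=3
  m=120, n=4

Final answer: 120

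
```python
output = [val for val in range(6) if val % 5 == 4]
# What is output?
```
Trace:
  val=0
  val=1
  val=2
  val=3
  val=4
  val=5
  output=[4]

Final answer: [4]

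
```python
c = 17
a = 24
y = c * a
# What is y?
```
Trace:
  c=17
  c=17, a=24
  c=17, a=24, y=408

Final answer: 408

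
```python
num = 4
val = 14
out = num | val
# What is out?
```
Trace:
  num=4
  num=4, val=14
  num=4, val=14, out=14

Final answer: 14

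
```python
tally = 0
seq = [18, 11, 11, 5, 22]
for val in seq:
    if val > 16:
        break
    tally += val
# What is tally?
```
Trace:
  tally=0
  tally=0, val=18

Final answer: 0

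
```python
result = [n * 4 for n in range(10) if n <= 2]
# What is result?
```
Trace:
  n=0
  n=1
  n=2
  n=3
  n=4
  n=5
  n=6
  n=7
  n=8
  n=9
  result=[0, 4, 8]

Final answer: [0, 4, 8]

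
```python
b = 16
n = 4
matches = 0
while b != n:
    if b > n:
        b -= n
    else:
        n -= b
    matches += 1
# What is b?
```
Trace:
  b=16
  b=16, n=4
  b=16, n=4, matches=0
  b=12, n=4, matches=1
  b=8, n=4, matches=2
  b=4, n=4, matches=3

Final answer: 4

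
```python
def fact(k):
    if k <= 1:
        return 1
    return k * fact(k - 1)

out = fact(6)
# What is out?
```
Call trace:
fact(k=6)
  fact(k=5)
    fact(k=4)
      fact(k=3)
        fact(k=2)
          fact(k=1)
          -> return 1
        -> return 2
      -> return 6
    -> return 24
  -> return 120
-> return 720

Final answer: 720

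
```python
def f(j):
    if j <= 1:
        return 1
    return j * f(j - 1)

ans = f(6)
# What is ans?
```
Call trace:
f(j=6)
  f(j=5)
    f(j=4)
      f(j=3)
        f(j=2)
          f(j=1)
          -> return 1
        -> return 2
      -> return 6
    -> return 24
  -> return 120
-> return 720

Final answer: 720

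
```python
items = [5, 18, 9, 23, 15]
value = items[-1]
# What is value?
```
Trace:
  items=[5, 18, 9, 23, 15]
  items=[5, 18, 9, 23, 15], value=15

Final answer: 15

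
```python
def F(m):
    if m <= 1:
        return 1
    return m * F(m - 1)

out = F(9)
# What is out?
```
Call trace:
F(m=9)
  F(m=8)
    F(m=7)
      F(m=6)
        F(m=5)
          F(m=4)
            F(m=3)
              F(m=2)
                F(m=1)
                -> return 1
              -> return 2
            -> return 6
          -> return 24
        -> return 120
      -> return 720
    -> return 5040
  -> return 40320
-> return 362880

Final answer: 362880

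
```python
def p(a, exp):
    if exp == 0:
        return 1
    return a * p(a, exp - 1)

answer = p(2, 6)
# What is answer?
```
Call trace:
p(a=2, exp=6)
  p(a=2, exp=5)
    p(a=2, exp=4)
      p(a=2, exp=3)
        p(a=2, exp=2)
          p(a=2, exp=1)
            p(a=2, exp=0)
            -> return 1
          -> return 2
        -> return 4
      -> return 8
    -> return 16
  -> return 32
-> return 64

Final answer: 64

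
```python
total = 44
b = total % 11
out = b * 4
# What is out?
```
Trace:
  total=44
  total=44, b=0
  total=44, b=0, out=0

Final answer: 0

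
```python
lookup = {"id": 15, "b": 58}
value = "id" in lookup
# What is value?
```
Trace:
  lookup={'id': 15, 'b': 58}
  lookup={'id': 15, 'b': 58}, value=True

Final answer: True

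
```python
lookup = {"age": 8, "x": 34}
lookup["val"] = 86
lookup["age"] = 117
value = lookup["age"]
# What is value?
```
Trace:
  lookup={'age': 8, 'x': 34}
  lookup={'age': 8, 'x': 34, 'val': 86}
  lookup={'age': 117, 'x': 34, 'val': 86}
  lookup={'age': 117, 'x': 34, 'val': 86}, value=117

Final answer: 117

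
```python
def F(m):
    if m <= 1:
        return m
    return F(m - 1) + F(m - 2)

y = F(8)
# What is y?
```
Call trace (a repeated sub-call is expanded the first time; later identical calls just restate its return value):
F(m=8)
  F(m=7)
    F(m=6)
      F(m=5)
        F(m=4)
          F(m=3)
            F(m=2)
              F(m=1)
              -> return 1
              F(m=0)
              -> return 0
            -> return 1
            F(m=1)
            -> return 1
          -> return 2
          F(m=2) -> return 1  (same call as traced above)
        -> return 3
        F(m=3) -> return 2  (same call as traced above)
      -> return 5
      F(m=4) -> return 3  (same call as traced above)
    -> return 8
    F(m=5) -> return 5  (same call as traced above)
  -> return 13
  F(m=6) -> return 8  (same call as traced above)
-> return 21

Final answer: 21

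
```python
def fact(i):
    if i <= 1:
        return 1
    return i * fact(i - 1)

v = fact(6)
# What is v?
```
Call trace:
fact(i=6)
  fact(i=5)
    fact(i=4)
      fact(i=3)
        fact(i=2)
          fact(i=1)
          -> return 1
        -> return 2
      -> return 6
    -> return 24
  -> return 120
-> return 720

Final answer: 720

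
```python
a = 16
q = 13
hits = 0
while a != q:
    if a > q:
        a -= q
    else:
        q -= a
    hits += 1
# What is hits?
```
Trace:
  a=16
  a=16, q=13
  a=16, q=13, hits=0
  a=3, q=13, hits=1
  a=3, q=10, hits=2
  a=3, q=7, hits=3
  a=3, q=4, hits=4
  a=3, q=1, hits=5
  a=2, q=1, hits=6
  a=1, q=1, hits=7

Final answer: 7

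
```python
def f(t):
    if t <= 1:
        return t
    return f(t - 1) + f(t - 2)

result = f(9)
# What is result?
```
Call trace (a repeated sub-call is expanded the first time; later identical calls just restate its return value):
f(t=9)
  f(t=8)
    f(t=7)
      f(t=6)
        f(t=5)
          f(t=4)
            f(t=3)
              f(t=2)
                f(t=1)
                -> return 1
                f(t=0)
                -> return 0
              -> return 1
              f(t=1)
              -> return 1
            -> return 2
            f(t=2) -> return 1  (same call as traced above)
          -> return 3
          f(t=3) -> return 2  (same call as traced above)
        -> return 5
        f(t=4) -> return 3  (same call as traced above)
      -> return 8
      f(t=5) -> return 5  (same call as traced above)
    -> return 13
    f(t=6) -> return 8  (same call as traced above)
  -> return 21
  f(t=7) -> return 13  (same call as traced above)
-> return 34

Final answer: 34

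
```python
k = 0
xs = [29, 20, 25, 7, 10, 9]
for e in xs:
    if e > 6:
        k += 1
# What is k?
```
Trace:
  k=0
  k=1, e=29
  k=2, e=20
  k=3, e=25
  k=4, e=7
  k=5, e=10
  k=6, e=9

Final answer: 6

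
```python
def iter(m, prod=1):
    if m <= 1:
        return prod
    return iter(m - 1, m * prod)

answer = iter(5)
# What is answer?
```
Call trace:
iter(m=5, prod=1)
  iter(m=4, prod=5)
    iter(m=3, prod=20)
      iter(m=2, prod=60)
        iter(m=1, prod=120)
        -> return 120
      -> return 120
    -> return 120
  -> return 120
-> return 120

Final answer: 120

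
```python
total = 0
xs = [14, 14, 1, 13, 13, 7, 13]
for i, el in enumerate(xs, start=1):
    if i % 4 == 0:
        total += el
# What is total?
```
Trace:
  total=0
  total=0, i=1, el=14
  total=0, i=2, el=14
  total=0, i=3, el=1
  total=13, i=4, el=13
  total=13, i=5, el=13
  total=13, i=6, el=7
  total=13, i=7, el=13

Final answer: 13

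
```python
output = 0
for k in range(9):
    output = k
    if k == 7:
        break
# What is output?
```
Trace:
  output=0
  output=0, k=0
  output=1, k=1
  output=2, k=2
  output=3, k=3
  output=4, k=4
  output=5, k=5
  output=6, k=6
  output=7, k=7

Final answer: 7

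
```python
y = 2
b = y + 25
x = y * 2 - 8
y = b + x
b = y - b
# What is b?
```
Trace:
  y=2
  y=2, b=27
  y=2, b=27, x=-4
  y=23, b=27, x=-4
  y=23, b=-4, x=-4

Final answer: -4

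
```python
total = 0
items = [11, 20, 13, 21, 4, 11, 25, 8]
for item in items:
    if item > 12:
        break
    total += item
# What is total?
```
Trace:
  total=0
  total=11, item=11
  total=11, item=20

Final answer: 11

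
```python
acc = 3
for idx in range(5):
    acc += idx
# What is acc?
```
Trace:
  acc=3
  acc=3, idx=0
  acc=4, idx=1
  acc=6, idx=2
  acc=9, idx=3
  acc=13, idx=4

Final answer: 13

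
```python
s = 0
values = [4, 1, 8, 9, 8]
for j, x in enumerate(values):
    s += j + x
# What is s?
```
Trace:
  s=0
  s=4, j=0, x=4
  s=6, j=1, x=1
  s=16, j=2, x=8
  s=28, j=3, x=9
  s=40, j=4, x=8

Final answer: 40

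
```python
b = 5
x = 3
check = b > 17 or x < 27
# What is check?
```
Trace:
  b=5
  b=5, x=3
  b=5, x=3, check=True

Final answer: True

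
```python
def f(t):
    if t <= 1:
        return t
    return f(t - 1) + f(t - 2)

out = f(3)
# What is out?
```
Call trace:
f(t=3)
  f(t=2)
    f(t=1)
    -> return 1
    f(t=0)
    -> return 0
  -> return 1
  f(t=1)
  -> return 1
-> return 2

Final answer: 2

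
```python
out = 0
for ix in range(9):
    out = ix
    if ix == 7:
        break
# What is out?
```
Trace:
  out=0
  out=0, ix=0
  out=1, ix=1
  out=2, ix=2
  out=3, ix=3
  out=4, ix=4
  out=5, ix=5
  out=6, ix=6
  out=7, ix=7

Final answer: 7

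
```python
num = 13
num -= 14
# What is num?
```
Trace:
  num=13
  num=-1

Final answer: -1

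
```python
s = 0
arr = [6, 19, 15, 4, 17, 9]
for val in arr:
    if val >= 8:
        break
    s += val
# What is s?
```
Trace:
  s=0
  s=6, val=6
  s=6, val=19

Final answer: 6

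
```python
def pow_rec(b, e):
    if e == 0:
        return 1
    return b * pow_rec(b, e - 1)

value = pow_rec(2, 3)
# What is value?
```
Call trace:
pow_rec(b=2, e=3)
  pow_rec(b=2, e=2)
    pow_rec(b=2, e=1)
      pow_rec(b=2, e=0)
      -> return 1
    -> return 2
  -> return 4
-> return 8

Final answer: 8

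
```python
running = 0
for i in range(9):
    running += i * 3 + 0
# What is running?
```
Trace:
  running=0
  running=0, i=0
  running=3, i=1
  running=9, i=2
  running=18, i=3
  running=30, i=4
  running=45, i=5
  running=63, i=6
  running=84, i=7
  running=108, i=8

Final answer: 108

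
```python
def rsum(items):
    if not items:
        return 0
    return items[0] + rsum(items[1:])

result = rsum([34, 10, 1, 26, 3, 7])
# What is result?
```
Call trace:
rsum(items=[34, 10, 1, 26, 3, 7])
  rsum(items=[10, 1, 26, 3, 7])
    rsum(items=[1, 26, 3, 7])
      rsum(items=[26, 3, 7])
        rsum(items=[3, 7])
          rsum(items=[7])
            rsum(items=[])
            -> return 0
          -> return 7
        -> return 10
      -> return 36
    -> return 37
  -> return 47
-> return 81

Final answer: 81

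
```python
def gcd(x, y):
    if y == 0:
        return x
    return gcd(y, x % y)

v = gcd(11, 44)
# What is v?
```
Call trace:
gcd(x=11, y=44)
  gcd(x=44, y=11)
    gcd(x=11, y=0)
    -> return 11
  -> return 11
-> return 11

Final answer: 11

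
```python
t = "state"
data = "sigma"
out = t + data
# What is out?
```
Trace:
  t='state'
  t='state', data='sigma'
  t='state', data='sigma', out='statesigma'

Final answer: 'statesigma'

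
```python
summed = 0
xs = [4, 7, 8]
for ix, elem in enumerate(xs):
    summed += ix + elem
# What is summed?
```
Trace:
  summed=0
  summed=4, ix=0, elem=4
  summed=12, ix=1, elem=7
  summed=22, ix=2, elem=8

Final answer: 22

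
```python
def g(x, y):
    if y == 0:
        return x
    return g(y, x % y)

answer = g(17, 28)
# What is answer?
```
Call trace:
g(x=17, y=28)
  g(x=28, y=17)
    g(x=17, y=11)
      g(x=11, y=6)
        g(x=6, y=5)
          g(x=5, y=1)
            g(x=1, y=0)
            -> return 1
          -> return 1
        -> return 1
      -> return 1
    -> return 1
  -> return 1
-> return 1

Final answer: 1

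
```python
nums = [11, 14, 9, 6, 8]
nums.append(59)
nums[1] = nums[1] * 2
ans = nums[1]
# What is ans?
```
Trace:
  nums=[11, 14, 9, 6, 8]
  nums=[11, 14, 9, 6, 8, 59]
  nums=[11, 28, 9, 6, 8, 59]
  nums=[11, 28, 9, 6, 8, 59], ans=28

Final answer: 28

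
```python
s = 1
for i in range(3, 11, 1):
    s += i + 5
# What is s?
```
Trace:
  s=1
  s=9, i=3
  s=18, i=4
  s=28, i=5
  s=39, i=6
  s=51, i=7
  s=64, i=8
  s=78, i=9
  s=93, i=10

Final answer: 93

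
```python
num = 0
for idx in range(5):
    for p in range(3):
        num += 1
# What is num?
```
Trace:
  num=0
  num=1, idx=0, p=0
  num=2, idx=0, p=1
  num=3, idx=0, p=2
  num=4, idx=1, p=0
  num=5, idx=1, p=1
  num=6, idx=1, p=2
  num=7, idx=2, p=0
  num=8, idx=2, p=1
  num=9, idx=2, p=2
  num=10, idx=3, p=0
  num=11, idx=3, p=1
  num=12, idx=3, p=2
  num=13, idx=4, p=0
  num=14, idx=4, p=1
  num=15, idx=4, p=2

Final answer: 15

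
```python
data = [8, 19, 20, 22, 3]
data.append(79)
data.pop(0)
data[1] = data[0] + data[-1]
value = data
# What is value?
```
Trace:
  data=[8, 19, 20, 22, 3]
  data=[8, 19, 20, 22, 3, 79]
  data=[19, 20, 22, 3, 79]
  data=[19, 98, 22, 3, 79]
  data=[19, 98, 22, 3, 79], value=[19, 98, 22, 3, 79]

Final answer: [19, 98, 22, 3, 79]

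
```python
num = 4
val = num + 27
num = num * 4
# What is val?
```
Trace:
  num=4
  num=4, val=31
  num=16, val=31

Final answer: 31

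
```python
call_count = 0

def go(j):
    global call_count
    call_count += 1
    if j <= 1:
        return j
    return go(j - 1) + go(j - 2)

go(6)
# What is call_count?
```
Call trace (a repeated sub-call is expanded the first time; later identical calls just restate its return value):
go(j=6)
  go(j=5)
    go(j=4)
      go(j=3)
        go(j=2)
          go(j=1)
          -> return 1
          go(j=0)
          -> return 0
        -> return 1
        go(j=1)
        -> return 1
      -> return 2
      go(j=2) -> return 1  (same call as traced above)
    -> return 3
    go(j=3) -> return 2  (same call as traced above)
  -> return 5
  go(j=4) -> return 3  (same call as traced above)
-> return 8

call_count is incremented once per call, so count the calls in each subtree. Let C(j) = number of calls made by go(j).
C(0) = C(1) = 1 (base case, no recursion); C(j) = 1 + C(j - 1) + C(j - 2) otherwise.
C(2) = 1 + C(1) + C(0) = 1 + 1 + 1 = 3
C(3) = 1 + C(2) + C(1) = 1 + 3 + 1 = 5
C(4) = 1 + C(3) + C(2) = 1 + 5 + 3 = 9
C(5) = 1 + C(4) + C(3) = 1 + 9 + 5 = 15
C(6) = 1 + C(5) + C(4) = 1 + 15 + 9 = 25
call_count = C(6) = 25

Final answer: 25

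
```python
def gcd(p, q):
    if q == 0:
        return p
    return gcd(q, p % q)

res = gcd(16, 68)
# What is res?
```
Call trace:
gcd(p=16, q=68)
  gcd(p=68, q=16)
    gcd(p=16, q=4)
      gcd(p=4, q=0)
      -> return 4
    -> return 4
  -> return 4
-> return 4

Final answer: 4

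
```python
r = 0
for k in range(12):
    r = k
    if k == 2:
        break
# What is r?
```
Trace:
  r=0
  r=0, k=0
  r=1, k=1
  r=2, k=2

Final answer: 2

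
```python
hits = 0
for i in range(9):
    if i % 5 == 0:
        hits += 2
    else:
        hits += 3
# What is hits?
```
Trace:
  hits=0
  hits=2, i=0
  hits=5, i=1
  hits=8, i=2
  hits=11, i=3
  hits=14, i=4
  hits=16, i=5
  hits=19, i=6
  hits=22, i=7
  hits=25, i=8

Final answer: 25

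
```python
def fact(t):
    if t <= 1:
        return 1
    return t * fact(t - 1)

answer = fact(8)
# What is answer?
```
Call trace:
fact(t=8)
  fact(t=7)
    fact(t=6)
      fact(t=5)
        fact(t=4)
          fact(t=3)
            fact(t=2)
              fact(t=1)
              -> return 1
            -> return 2
          -> return 6
        -> return 24
      -> return 120
    -> return 720
  -> return 5040
-> return 40320

Final answer: 40320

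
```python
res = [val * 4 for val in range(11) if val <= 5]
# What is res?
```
Trace:
  val=0
  val=1
  val=2
  val=3
  val=4
  val=5
  val=6
  val=7
  val=8
  val=9
  val=10
  res=[0, 4, 8, 12, 16, 20]

Final answer: [0, 4, 8, 12, 16, 20]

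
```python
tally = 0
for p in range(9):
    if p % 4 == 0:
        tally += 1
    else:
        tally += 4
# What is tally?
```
Trace:
  tally=0
  tally=1, p=0
  tally=5, p=1
  tally=9, p=2
  tally=13, p=3
  tally=14, p=4
  tally=18, p=5
  tally=22, p=6
  tally=26, p=7
  tally=27, p=8

Final answer: 27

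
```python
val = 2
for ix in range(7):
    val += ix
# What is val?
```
Trace:
  val=2
  val=2, ix=0
  val=3, ix=1
  val=5, ix=2
  val=8, ix=3
  val=12, ix=4
  val=17, ix=5
  val=23, ix=6

Final answer: 23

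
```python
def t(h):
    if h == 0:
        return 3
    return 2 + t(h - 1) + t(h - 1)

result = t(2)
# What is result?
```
Call trace (a repeated sub-call is expanded the first time; later identical calls just restate its return value):
t(h=2)
  t(h=1)
    t(h=0)
    -> return 3
    t(h=0)
    -> return 3
  -> return 8
  t(h=1) -> return 8  (same call as traced above)
-> return 18

Final answer: 18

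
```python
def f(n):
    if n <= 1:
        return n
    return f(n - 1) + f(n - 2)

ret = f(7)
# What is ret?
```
Call trace (a repeated sub-call is expanded the first time; later identical calls just restate its return value):
f(n=7)
  f(n=6)
    f(n=5)
      f(n=4)
        f(n=3)
          f(n=2)
            f(n=1)
            -> return 1
            f(n=0)
            -> return 0
          -> return 1
          f(n=1)
          -> return 1
        -> return 2
        f(n=2) -> return 1  (same call as traced above)
      -> return 3
      f(n=3) -> return 2  (same call as traced above)
    -> return 5
    f(n=4) -> return 3  (same call as traced above)
  -> return 8
  f(n=5) -> return 5  (same call as traced above)
-> return 13

Final answer: 13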